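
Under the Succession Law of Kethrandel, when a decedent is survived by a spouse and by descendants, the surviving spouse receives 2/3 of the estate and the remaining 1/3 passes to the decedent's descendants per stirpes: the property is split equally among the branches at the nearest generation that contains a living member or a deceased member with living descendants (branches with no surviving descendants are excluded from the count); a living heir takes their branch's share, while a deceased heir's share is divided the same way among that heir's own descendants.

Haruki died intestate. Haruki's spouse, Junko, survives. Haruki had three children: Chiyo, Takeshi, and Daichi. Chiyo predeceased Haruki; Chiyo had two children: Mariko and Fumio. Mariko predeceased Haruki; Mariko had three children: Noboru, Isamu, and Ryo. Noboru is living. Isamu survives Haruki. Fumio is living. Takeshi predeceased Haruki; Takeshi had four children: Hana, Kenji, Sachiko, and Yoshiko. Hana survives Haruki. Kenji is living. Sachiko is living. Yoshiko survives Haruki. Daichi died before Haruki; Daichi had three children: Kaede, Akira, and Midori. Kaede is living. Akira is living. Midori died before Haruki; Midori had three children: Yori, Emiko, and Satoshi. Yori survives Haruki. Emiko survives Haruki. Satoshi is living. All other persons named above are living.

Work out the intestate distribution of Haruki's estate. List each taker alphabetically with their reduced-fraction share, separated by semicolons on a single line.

Junko, as surviving spouse, takes 2/3.
The remaining 1/3 passes to Haruki's descendants per stirpes.
The 1/3 is divided into 3 equal shares of 1/9 among Chiyo, Takeshi, Daichi.
Chiyo predeceased; the 1/9 allotted to Chiyo's branch passes to Chiyo's issue by representation.
The 1/9 is divided into 2 equal shares of 1/18 among Mariko, Fumio.
Mariko predeceased; the 1/18 allotted to Mariko's branch passes to Mariko's issue by representation.
The 1/18 is divided into 3 equal shares of 1/54 among Noboru, Isamu, Ryo.
Noboru is living and takes 1/54.
Isamu is living and takes 1/54.
Ryo is living and takes 1/54.
Fumio is living and takes 1/18.
Takeshi predeceased; the 1/9 allotted to Takeshi's branch passes to Takeshi's issue by representation.
The 1/9 is divided into 4 equal shares of 1/36 among Hana, Kenji, Sachiko, Yoshiko.
Hana is living and takes 1/36.
Kenji is living and takes 1/36.
Sachiko is living and takes 1/36.
Yoshiko is living and takes 1/36.
Daichi predeceased; the 1/9 allotted to Daichi's branch passes to Daichi's issue by representation.
The 1/9 is divided into 3 equal shares of 1/27 among Kaede, Akira, Midori.
Kaede is living and takes 1/27.
Akira is living and takes 1/27.
Midori predeceased; the 1/27 allotted to Midori's branch passes to Midori's issue by representation.
The 1/27 is divided into 3 equal shares of 1/81 among Yori, Emiko, Satoshi.
Yori is living and takes 1/81.
Emiko is living and takes 1/81.
Satoshi is living and takes 1/81.

Akira 1/27; Emiko 1/81; Fumio 1/18; Hana 1/36; Isamu 1/54; Junko 2/3; Kaede 1/27; Kenji 1/36; Noboru 1/54; Ryo 1/54; Sachiko 1/36; Satoshi 1/81; Yori 1/81; Yoshiko 1/36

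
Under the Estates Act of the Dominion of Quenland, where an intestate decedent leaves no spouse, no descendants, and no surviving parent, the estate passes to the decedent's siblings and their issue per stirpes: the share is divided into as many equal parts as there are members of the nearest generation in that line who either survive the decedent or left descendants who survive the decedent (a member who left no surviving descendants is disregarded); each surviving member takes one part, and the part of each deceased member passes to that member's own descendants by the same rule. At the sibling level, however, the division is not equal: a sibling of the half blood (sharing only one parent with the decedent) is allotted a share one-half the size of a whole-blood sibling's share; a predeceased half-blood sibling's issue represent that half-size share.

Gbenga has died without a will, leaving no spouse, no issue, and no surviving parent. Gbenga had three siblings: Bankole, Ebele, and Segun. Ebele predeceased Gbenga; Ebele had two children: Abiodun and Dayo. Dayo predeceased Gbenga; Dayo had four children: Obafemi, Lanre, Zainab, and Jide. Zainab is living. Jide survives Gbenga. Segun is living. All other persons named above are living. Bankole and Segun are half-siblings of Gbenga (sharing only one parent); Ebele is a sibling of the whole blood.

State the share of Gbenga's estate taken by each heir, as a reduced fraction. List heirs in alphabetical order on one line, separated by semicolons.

Abiodun 1/4; Bankole 1/4; Jide 1/16; Lanre 1/16; Obafemi 1/16; Segun 1/4; Zainab 1/16

No spouse, descendants, or parent survives, so the estate passes to Gbenga's siblings per stirpes.
Half-blood siblings count for one-half the weight of whole-blood siblings at the initial division.
Dividing 1 in proportion to weights (total weight 2): Bankole (weight 1/2) → 1/4; Ebele (weight 1) → 1/2; Segun (weight 1/2) → 1/4.
Bankole is living and takes 1/4.
Ebele predeceased; the 1/2 allotted to Ebele's branch passes to Ebele's issue by representation.
The 1/2 is divided into 2 equal shares of 1/4 among Abiodun, Dayo.
Abiodun is living and takes 1/4.
Dayo predeceased; the 1/4 allotted to Dayo's branch passes to Dayo's issue by representation.
The 1/4 is divided into 4 equal shares of 1/16 among Obafemi, Lanre, Zainab, Jide.
Obafemi is living and takes 1/16.
Lanre is living and takes 1/16.
Zainab is living and takes 1/16.
Jide is living and takes 1/16.
Segun is living and takes 1/4.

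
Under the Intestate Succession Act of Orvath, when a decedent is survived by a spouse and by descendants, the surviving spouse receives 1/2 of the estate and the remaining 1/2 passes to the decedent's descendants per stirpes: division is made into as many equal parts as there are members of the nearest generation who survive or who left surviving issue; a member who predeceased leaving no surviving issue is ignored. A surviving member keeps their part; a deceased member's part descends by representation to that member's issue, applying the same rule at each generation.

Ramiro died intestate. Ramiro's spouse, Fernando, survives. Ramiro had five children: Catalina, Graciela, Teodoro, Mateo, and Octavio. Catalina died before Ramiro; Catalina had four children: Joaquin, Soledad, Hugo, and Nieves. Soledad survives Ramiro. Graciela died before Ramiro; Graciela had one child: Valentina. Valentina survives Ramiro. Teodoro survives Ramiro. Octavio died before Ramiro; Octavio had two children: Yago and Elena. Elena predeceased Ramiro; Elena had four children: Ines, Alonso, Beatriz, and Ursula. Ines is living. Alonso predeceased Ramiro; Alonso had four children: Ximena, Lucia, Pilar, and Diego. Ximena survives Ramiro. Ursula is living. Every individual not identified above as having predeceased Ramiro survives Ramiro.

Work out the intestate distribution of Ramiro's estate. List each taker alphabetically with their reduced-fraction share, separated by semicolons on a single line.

Beatriz 1/80; Diego 1/320; Fernando 1/2; Hugo 1/40; Ines 1/80; Joaquin 1/40; Lucia 1/320; Mateo 1/10; Nieves 1/40; Pilar 1/320; Soledad 1/40; Teodoro 1/10; Ursula 1/80; Valentina 1/10; Ximena 1/320; Yago 1/20

Fernando, as surviving spouse, takes 1/2.
The remaining 1/2 passes to Ramiro's descendants per stirpes.
The 1/2 is divided into 5 equal shares of 1/10 among Catalina, Graciela, Teodoro, Mateo, Octavio.
Catalina predeceased; the 1/10 allotted to Catalina's branch passes to Catalina's issue by representation.
The 1/10 is divided into 4 equal shares of 1/40 among Joaquin, Soledad, Hugo, Nieves.
Joaquin is living and takes 1/40.
Soledad is living and takes 1/40.
Hugo is living and takes 1/40.
Nieves is living and takes 1/40.
Graciela predeceased; the 1/10 allotted to Graciela's branch passes to Graciela's issue by representation.
Valentina is the sole taker at this level and receives the full 1/10.
Teodoro is living and takes 1/10.
Mateo is living and takes 1/10.
Octavio predeceased; the 1/10 allotted to Octavio's branch passes to Octavio's issue by representation.
The 1/10 is divided into 2 equal shares of 1/20 among Yago, Elena.
Yago is living and takes 1/20.
Elena predeceased; the 1/20 allotted to Elena's branch passes to Elena's issue by representation.
The 1/20 is divided into 4 equal shares of 1/80 among Ines, Alonso, Beatriz, Ursula.
Ines is living and takes 1/80.
Alonso predeceased; the 1/80 allotted to Alonso's branch passes to Alonso's issue by representation.
The 1/80 is divided into 4 equal shares of 1/320 among Ximena, Lucia, Pilar, Diego.
Ximena is living and takes 1/320.
Lucia is living and takes 1/320.
Pilar is living and takes 1/320.
Diego is living and takes 1/320.
Beatriz is living and takes 1/80.
Ursula is living and takes 1/80.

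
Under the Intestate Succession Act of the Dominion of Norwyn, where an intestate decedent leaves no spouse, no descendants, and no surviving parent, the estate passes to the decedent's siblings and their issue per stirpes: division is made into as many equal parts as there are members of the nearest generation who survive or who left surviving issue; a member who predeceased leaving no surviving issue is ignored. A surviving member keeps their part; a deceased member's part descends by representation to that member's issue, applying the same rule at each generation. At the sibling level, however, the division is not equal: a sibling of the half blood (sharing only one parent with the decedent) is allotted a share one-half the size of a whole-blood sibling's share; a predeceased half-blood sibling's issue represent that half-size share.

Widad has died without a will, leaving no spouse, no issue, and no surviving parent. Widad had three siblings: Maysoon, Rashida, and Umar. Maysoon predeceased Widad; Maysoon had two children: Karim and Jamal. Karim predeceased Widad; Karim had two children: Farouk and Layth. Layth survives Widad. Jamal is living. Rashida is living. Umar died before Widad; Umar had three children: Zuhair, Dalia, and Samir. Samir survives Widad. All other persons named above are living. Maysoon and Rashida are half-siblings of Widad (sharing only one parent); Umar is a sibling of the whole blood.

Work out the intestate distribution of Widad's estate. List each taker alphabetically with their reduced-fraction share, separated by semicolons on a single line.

No spouse, descendants, or parent survives, so the estate passes to Widad's siblings per stirpes.
Half-blood siblings count for one-half the weight of whole-blood siblings at the initial division.
Dividing 1 in proportion to weights (total weight 2): Maysoon (weight 1/2) → 1/4; Rashida (weight 1/2) → 1/4; Umar (weight 1) → 1/2.
Maysoon predeceased; the 1/4 allotted to Maysoon's branch passes to Maysoon's issue by representation.
The 1/4 is divided into 2 equal shares of 1/8 among Karim, Jamal.
Karim predeceased; the 1/8 allotted to Karim's branch passes to Karim's issue by representation.
The 1/8 is divided into 2 equal shares of 1/16 among Farouk, Layth.
Farouk is living and takes 1/16.
Layth is living and takes 1/16.
Jamal is living and takes 1/8.
Rashida is living and takes 1/4.
Umar predeceased; the 1/2 allotted to Umar's branch passes to Umar's issue by representation.
The 1/2 is divided into 3 equal shares of 1/6 among Zuhair, Dalia, Samir.
Zuhair is living and takes 1/6.
Dalia is living and takes 1/6.
Samir is living and takes 1/6.

Dalia 1/6; Farouk 1/16; Jamal 1/8; Layth 1/16; Rashida 1/4; Samir 1/6; Zuhair 1/6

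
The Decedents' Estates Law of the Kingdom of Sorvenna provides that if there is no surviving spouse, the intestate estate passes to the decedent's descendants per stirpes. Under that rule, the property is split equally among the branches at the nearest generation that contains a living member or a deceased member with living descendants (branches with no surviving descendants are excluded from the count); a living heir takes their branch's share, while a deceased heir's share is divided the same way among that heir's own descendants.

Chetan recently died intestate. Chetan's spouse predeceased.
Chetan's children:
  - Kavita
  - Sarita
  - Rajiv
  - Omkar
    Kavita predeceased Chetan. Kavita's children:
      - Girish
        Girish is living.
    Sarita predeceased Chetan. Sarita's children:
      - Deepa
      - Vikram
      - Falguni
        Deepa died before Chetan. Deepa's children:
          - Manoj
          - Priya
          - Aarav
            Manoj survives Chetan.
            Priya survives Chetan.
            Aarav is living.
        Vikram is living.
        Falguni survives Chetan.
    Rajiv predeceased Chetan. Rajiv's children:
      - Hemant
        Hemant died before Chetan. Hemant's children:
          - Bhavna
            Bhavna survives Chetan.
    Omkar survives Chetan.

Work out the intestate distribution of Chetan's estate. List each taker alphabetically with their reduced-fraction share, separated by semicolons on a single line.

Aarav 1/36; Bhavna 1/4; Falguni 1/12; Girish 1/4; Manoj 1/36; Omkar 1/4; Priya 1/36; Vikram 1/12

There is no surviving spouse, so the entire estate passes to Chetan's descendants per stirpes.
The estate is divided into 4 equal shares of 1/4 among Kavita, Sarita, Rajiv, Omkar.
Kavita predeceased; the 1/4 allotted to Kavita's branch passes to Kavita's issue by representation.
Girish is the sole taker at this level and receives the full 1/4.
Sarita predeceased; the 1/4 allotted to Sarita's branch passes to Sarita's issue by representation.
The 1/4 is divided into 3 equal shares of 1/12 among Deepa, Vikram, Falguni.
Deepa predeceased; the 1/12 allotted to Deepa's branch passes to Deepa's issue by representation.
The 1/12 is divided into 3 equal shares of 1/36 among Manoj, Priya, Aarav.
Manoj is living and takes 1/36.
Priya is living and takes 1/36.
Aarav is living and takes 1/36.
Vikram is living and takes 1/12.
Falguni is living and takes 1/12.
Rajiv predeceased; the 1/4 allotted to Rajiv's branch passes to Rajiv's issue by representation.
Hemant's line is the sole branch at this level, so the full 1/4 passes to Hemant's issue by representation.
Bhavna is the sole taker at this level and receives the full 1/4.
Omkar is living and takes 1/4.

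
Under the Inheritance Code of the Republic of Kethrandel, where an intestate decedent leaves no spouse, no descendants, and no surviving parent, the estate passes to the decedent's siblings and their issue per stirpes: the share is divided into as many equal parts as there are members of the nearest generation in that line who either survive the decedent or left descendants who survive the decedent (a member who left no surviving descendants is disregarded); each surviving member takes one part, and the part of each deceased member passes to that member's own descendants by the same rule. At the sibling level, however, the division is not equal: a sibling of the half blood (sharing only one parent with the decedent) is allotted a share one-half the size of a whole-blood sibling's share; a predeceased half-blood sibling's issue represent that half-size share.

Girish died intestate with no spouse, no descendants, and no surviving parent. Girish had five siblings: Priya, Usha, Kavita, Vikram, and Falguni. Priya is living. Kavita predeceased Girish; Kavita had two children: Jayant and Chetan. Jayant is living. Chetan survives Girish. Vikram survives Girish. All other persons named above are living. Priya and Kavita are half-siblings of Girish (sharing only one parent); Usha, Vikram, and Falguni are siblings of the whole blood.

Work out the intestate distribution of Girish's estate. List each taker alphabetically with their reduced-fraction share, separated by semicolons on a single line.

Chetan 1/16; Falguni 1/4; Jayant 1/16; Priya 1/8; Usha 1/4; Vikram 1/4

No spouse, descendants, or parent survives, so the estate passes to Girish's siblings per stirpes.
Half-blood siblings count for one-half the weight of whole-blood siblings at the initial division.
Dividing 1 in proportion to weights (total weight 4): Priya (weight 1/2) → 1/8; Usha (weight 1) → 1/4; Kavita (weight 1/2) → 1/8; Vikram (weight 1) → 1/4; Falguni (weight 1) → 1/4.
Priya is living and takes 1/8.
Usha is living and takes 1/4.
Kavita predeceased; the 1/8 allotted to Kavita's branch passes to Kavita's issue by representation.
The 1/8 is divided into 2 equal shares of 1/16 among Jayant, Chetan.
Jayant is living and takes 1/16.
Chetan is living and takes 1/16.
Vikram is living and takes 1/4.
Falguni is living and takes 1/4.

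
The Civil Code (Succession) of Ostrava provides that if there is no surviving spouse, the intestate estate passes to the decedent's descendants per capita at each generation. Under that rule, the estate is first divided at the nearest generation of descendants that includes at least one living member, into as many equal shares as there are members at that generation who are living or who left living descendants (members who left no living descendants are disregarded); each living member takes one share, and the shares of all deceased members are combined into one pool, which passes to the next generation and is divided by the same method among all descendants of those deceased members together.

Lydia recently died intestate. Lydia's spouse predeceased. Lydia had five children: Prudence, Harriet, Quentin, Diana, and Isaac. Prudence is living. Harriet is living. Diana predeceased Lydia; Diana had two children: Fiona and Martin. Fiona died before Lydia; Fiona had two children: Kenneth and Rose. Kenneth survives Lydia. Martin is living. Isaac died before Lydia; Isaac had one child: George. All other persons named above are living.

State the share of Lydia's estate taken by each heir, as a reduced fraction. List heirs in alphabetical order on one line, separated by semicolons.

George 2/15; Harriet 1/5; Kenneth 1/15; Martin 2/15; Prudence 1/5; Quentin 1/5; Rose 1/15

There is no surviving spouse, so the entire estate passes to Lydia's descendants per capita at each generation.
At generation 1 (Prudence, Harriet, Quentin, Diana, Isaac) there are 5 shares of (1)/5 = 1/5 each.
Living: Prudence, Harriet, and Quentin — each takes 1/5.
Deceased: Diana and Isaac. Their combined 2/5 is pooled and carried to generation 2.
At generation 2 (Fiona, Martin, George) there are 3 shares of (2/5)/3 = 2/15 each.
Living: Martin and George — each takes 2/15.
Deceased: Fiona. That 2/15 share is carried to generation 3.
At generation 3 (Kenneth, Rose) there are 2 shares of (2/15)/2 = 1/15 each.
Living: Kenneth and Rose — each takes 1/15.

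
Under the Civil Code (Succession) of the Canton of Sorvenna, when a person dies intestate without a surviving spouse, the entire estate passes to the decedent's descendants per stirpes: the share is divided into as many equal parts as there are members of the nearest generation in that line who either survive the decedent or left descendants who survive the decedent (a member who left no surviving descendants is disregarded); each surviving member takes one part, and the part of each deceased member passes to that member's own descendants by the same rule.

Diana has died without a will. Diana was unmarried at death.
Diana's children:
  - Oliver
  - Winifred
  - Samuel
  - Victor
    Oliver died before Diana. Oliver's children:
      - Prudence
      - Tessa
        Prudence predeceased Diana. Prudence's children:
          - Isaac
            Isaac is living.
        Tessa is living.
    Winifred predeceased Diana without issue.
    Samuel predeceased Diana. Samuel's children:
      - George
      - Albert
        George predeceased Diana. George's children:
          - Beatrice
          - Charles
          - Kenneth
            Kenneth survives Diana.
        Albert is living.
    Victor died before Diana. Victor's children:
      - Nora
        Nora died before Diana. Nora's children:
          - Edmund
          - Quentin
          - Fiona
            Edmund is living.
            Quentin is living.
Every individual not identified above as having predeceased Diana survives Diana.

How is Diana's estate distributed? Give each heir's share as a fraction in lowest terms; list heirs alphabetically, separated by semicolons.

There is no surviving spouse, so the entire estate passes to Diana's descendants per stirpes.
Winifred left no surviving issue, so that branch lapses and is disregarded.
The estate is divided into 3 equal shares of 1/3 among Oliver, Samuel, Victor.
Oliver predeceased; the 1/3 allotted to Oliver's branch passes to Oliver's issue by representation.
The 1/3 is divided into 2 equal shares of 1/6 among Prudence, Tessa.
Prudence predeceased; the 1/6 allotted to Prudence's branch passes to Prudence's issue by representation.
Isaac is the sole taker at this level and receives the full 1/6.
Tessa is living and takes 1/6.
Samuel predeceased; the 1/3 allotted to Samuel's branch passes to Samuel's issue by representation.
The 1/3 is divided into 2 equal shares of 1/6 among George, Albert.
George predeceased; the 1/6 allotted to George's branch passes to George's issue by representation.
The 1/6 is divided into 3 equal shares of 1/18 among Beatrice, Charles, Kenneth.
Beatrice is living and takes 1/18.
Charles is living and takes 1/18.
Kenneth is living and takes 1/18.
Albert is living and takes 1/6.
Victor predeceased; the 1/3 allotted to Victor's branch passes to Victor's issue by representation.
Nora's line is the sole branch at this level, so the full 1/3 passes to Nora's issue by representation.
The 1/3 is divided into 3 equal shares of 1/9 among Edmund, Quentin, Fiona.
Edmund is living and takes 1/9.
Quentin is living and takes 1/9.
Fiona is living and takes 1/9.

Albert 1/6; Beatrice 1/18; Charles 1/18; Edmund 1/9; Fiona 1/9; Isaac 1/6; Kenneth 1/18; Quentin 1/9; Tessa 1/6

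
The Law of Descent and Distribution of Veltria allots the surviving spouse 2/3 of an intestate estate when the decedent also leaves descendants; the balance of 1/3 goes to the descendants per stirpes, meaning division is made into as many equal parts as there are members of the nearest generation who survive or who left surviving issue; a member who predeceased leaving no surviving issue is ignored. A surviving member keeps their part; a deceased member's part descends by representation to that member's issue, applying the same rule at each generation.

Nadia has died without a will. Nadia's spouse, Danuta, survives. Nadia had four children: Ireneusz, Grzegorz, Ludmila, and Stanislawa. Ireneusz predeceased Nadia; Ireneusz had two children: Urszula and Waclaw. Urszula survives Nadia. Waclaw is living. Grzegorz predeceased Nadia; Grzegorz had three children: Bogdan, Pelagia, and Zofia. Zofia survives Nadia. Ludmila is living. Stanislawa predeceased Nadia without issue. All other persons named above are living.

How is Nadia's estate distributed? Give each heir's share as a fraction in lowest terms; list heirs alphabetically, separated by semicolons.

Danuta, as surviving spouse, takes 2/3.
The remaining 1/3 passes to Nadia's descendants per stirpes.
Stanislawa left no surviving issue, so that branch lapses and is disregarded.
The 1/3 is divided into 3 equal shares of 1/9 among Ireneusz, Grzegorz, Ludmila.
Ireneusz predeceased; the 1/9 allotted to Ireneusz's branch passes to Ireneusz's issue by representation.
The 1/9 is divided into 2 equal shares of 1/18 among Urszula, Waclaw.
Urszula is living and takes 1/18.
Waclaw is living and takes 1/18.
Grzegorz predeceased; the 1/9 allotted to Grzegorz's branch passes to Grzegorz's issue by representation.
The 1/9 is divided into 3 equal shares of 1/27 among Bogdan, Pelagia, Zofia.
Bogdan is living and takes 1/27.
Pelagia is living and takes 1/27.
Zofia is living and takes 1/27.
Ludmila is living and takes 1/9.

Bogdan 1/27; Danuta 2/3; Ludmila 1/9; Pelagia 1/27; Urszula 1/18; Waclaw 1/18; Zofia 1/27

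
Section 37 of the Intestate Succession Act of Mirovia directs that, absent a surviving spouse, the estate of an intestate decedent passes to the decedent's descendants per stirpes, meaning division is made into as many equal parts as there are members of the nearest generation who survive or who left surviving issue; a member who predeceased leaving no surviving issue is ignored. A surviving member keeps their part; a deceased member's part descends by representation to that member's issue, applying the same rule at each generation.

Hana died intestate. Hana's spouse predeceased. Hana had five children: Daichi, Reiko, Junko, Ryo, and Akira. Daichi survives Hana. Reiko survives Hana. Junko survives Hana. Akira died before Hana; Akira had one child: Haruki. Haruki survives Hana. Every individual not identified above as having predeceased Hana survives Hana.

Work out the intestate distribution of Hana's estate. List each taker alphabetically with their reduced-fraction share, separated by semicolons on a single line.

There is no surviving spouse, so the entire estate passes to Hana's descendants per stirpes.
The estate is divided into 5 equal shares of 1/5 among Daichi, Reiko, Junko, Ryo, Akira.
Daichi is living and takes 1/5.
Reiko is living and takes 1/5.
Junko is living and takes 1/5.
Ryo is living and takes 1/5.
Akira predeceased; the 1/5 allotted to Akira's branch passes to Akira's issue by representation.
Haruki is the sole taker at this level and receives the full 1/5.

Daichi 1/5; Haruki 1/5; Junko 1/5; Reiko 1/5; Ryo 1/5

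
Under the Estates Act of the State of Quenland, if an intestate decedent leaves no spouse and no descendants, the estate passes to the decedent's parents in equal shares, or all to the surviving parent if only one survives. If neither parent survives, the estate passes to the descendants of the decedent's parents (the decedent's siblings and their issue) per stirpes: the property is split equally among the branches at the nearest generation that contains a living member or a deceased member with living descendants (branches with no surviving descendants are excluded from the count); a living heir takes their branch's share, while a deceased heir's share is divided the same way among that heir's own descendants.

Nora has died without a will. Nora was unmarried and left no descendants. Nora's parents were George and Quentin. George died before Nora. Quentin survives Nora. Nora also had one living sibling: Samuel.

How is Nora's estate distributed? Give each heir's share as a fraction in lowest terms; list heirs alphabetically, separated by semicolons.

Quentin 1

Only one parent, Quentin, survives, so Quentin takes the entire estate. The siblings take nothing because a surviving parent has priority.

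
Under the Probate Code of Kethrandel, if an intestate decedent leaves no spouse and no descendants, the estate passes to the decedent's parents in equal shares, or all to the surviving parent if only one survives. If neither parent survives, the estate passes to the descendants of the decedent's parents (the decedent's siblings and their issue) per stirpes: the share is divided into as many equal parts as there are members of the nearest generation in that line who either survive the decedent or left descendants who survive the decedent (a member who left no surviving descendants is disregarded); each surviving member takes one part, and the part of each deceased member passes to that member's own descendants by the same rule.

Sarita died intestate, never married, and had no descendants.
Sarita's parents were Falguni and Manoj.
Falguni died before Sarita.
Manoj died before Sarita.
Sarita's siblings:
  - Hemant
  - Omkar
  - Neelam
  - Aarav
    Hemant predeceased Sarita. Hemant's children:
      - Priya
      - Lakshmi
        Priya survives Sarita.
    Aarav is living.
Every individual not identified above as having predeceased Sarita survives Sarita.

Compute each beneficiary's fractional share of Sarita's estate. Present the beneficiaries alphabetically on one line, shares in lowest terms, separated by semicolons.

Aarav 1/4; Lakshmi 1/8; Neelam 1/4; Omkar 1/4; Priya 1/8

Neither parent survives and there are no descendants, so the estate passes to Sarita's siblings and their issue per stirpes.
The estate is divided into 4 equal shares of 1/4 among Hemant, Omkar, Neelam, Aarav.
Hemant predeceased; the 1/4 allotted to Hemant's branch passes to Hemant's issue by representation.
The 1/4 is divided into 2 equal shares of 1/8 among Priya, Lakshmi.
Priya is living and takes 1/8.
Lakshmi is living and takes 1/8.
Omkar is living and takes 1/4.
Neelam is living and takes 1/4.
Aarav is living and takes 1/4.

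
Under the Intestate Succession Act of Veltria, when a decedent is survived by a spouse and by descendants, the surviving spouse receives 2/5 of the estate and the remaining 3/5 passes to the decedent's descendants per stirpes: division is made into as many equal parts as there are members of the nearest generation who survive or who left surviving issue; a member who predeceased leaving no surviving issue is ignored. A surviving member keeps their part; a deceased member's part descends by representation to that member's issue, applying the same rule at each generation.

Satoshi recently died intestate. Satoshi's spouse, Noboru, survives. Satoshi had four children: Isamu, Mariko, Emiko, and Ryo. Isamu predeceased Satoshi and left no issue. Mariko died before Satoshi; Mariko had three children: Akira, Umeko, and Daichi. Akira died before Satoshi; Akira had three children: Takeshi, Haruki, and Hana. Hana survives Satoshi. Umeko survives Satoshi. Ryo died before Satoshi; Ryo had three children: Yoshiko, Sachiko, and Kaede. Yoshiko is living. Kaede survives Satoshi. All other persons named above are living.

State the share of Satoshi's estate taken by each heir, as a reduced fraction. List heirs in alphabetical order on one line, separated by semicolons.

Noboru, as surviving spouse, takes 2/5.
The remaining 3/5 passes to Satoshi's descendants per stirpes.
Isamu left no surviving issue, so that branch lapses and is disregarded.
The 3/5 is divided into 3 equal shares of 1/5 among Mariko, Emiko, Ryo.
Mariko predeceased; the 1/5 allotted to Mariko's branch passes to Mariko's issue by representation.
The 1/5 is divided into 3 equal shares of 1/15 among Akira, Umeko, Daichi.
Akira predeceased; the 1/15 allotted to Akira's branch passes to Akira's issue by representation.
The 1/15 is divided into 3 equal shares of 1/45 among Takeshi, Haruki, Hana.
Takeshi is living and takes 1/45.
Haruki is living and takes 1/45.
Hana is living and takes 1/45.
Umeko is living and takes 1/15.
Daichi is living and takes 1/15.
Emiko is living and takes 1/5.
Ryo predeceased; the 1/5 allotted to Ryo's branch passes to Ryo's issue by representation.
The 1/5 is divided into 3 equal shares of 1/15 among Yoshiko, Sachiko, Kaede.
Yoshiko is living and takes 1/15.
Sachiko is living and takes 1/15.
Kaede is living and takes 1/15.

Daichi 1/15; Emiko 1/5; Hana 1/45; Haruki 1/45; Kaede 1/15; Noboru 2/5; Sachiko 1/15; Takeshi 1/45; Umeko 1/15; Yoshiko 1/15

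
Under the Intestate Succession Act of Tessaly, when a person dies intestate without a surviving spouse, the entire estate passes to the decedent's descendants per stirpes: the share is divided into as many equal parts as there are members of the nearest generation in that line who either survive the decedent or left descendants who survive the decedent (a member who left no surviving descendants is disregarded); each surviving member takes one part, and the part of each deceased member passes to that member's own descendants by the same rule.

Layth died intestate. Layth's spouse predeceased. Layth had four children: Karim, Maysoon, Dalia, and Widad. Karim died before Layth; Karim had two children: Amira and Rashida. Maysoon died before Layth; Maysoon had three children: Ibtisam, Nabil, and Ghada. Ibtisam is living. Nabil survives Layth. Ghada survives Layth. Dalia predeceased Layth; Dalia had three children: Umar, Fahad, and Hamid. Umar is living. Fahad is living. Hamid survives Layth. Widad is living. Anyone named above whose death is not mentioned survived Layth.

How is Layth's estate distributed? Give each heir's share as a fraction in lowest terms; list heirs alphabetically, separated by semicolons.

Amira 1/8; Fahad 1/12; Ghada 1/12; Hamid 1/12; Ibtisam 1/12; Nabil 1/12; Rashida 1/8; Umar 1/12; Widad 1/4

There is no surviving spouse, so the entire estate passes to Layth's descendants per stirpes.
The estate is divided into 4 equal shares of 1/4 among Karim, Maysoon, Dalia, Widad.
Karim predeceased; the 1/4 allotted to Karim's branch passes to Karim's issue by representation.
The 1/4 is divided into 2 equal shares of 1/8 among Amira, Rashida.
Amira is living and takes 1/8.
Rashida is living and takes 1/8.
Maysoon predeceased; the 1/4 allotted to Maysoon's branch passes to Maysoon's issue by representation.
The 1/4 is divided into 3 equal shares of 1/12 among Ibtisam, Nabil, Ghada.
Ibtisam is living and takes 1/12.
Nabil is living and takes 1/12.
Ghada is living and takes 1/12.
Dalia predeceased; the 1/4 allotted to Dalia's branch passes to Dalia's issue by representation.
The 1/4 is divided into 3 equal shares of 1/12 among Umar, Fahad, Hamid.
Umar is living and takes 1/12.
Fahad is living and takes 1/12.
Hamid is living and takes 1/12.
Widad is living and takes 1/4.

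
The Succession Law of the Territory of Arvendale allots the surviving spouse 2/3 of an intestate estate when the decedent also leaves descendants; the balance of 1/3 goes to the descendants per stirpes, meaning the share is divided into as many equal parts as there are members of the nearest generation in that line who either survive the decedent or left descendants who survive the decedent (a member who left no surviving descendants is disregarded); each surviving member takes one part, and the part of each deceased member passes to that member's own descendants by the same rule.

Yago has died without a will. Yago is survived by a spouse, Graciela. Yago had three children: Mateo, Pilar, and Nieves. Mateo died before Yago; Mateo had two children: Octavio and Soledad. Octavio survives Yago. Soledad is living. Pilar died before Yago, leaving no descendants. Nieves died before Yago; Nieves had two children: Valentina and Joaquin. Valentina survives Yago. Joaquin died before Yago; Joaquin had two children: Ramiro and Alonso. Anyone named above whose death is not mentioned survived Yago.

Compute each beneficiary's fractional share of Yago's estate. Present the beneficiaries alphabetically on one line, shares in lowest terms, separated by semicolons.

Graciela, as surviving spouse, takes 2/3.
The remaining 1/3 passes to Yago's descendants per stirpes.
Pilar left no surviving issue, so that branch lapses and is disregarded.
The 1/3 is divided into 2 equal shares of 1/6 among Mateo, Nieves.
Mateo predeceased; the 1/6 allotted to Mateo's branch passes to Mateo's issue by representation.
The 1/6 is divided into 2 equal shares of 1/12 among Octavio, Soledad.
Octavio is living and takes 1/12.
Soledad is living and takes 1/12.
Nieves predeceased; the 1/6 allotted to Nieves's branch passes to Nieves's issue by representation.
The 1/6 is divided into 2 equal shares of 1/12 among Valentina, Joaquin.
Valentina is living and takes 1/12.
Joaquin predeceased; the 1/12 allotted to Joaquin's branch passes to Joaquin's issue by representation.
The 1/12 is divided into 2 equal shares of 1/24 among Ramiro, Alonso.
Ramiro is living and takes 1/24.
Alonso is living and takes 1/24.

Alonso 1/24; Graciela 2/3; Octavio 1/12; Ramiro 1/24; Soledad 1/12; Valentina 1/12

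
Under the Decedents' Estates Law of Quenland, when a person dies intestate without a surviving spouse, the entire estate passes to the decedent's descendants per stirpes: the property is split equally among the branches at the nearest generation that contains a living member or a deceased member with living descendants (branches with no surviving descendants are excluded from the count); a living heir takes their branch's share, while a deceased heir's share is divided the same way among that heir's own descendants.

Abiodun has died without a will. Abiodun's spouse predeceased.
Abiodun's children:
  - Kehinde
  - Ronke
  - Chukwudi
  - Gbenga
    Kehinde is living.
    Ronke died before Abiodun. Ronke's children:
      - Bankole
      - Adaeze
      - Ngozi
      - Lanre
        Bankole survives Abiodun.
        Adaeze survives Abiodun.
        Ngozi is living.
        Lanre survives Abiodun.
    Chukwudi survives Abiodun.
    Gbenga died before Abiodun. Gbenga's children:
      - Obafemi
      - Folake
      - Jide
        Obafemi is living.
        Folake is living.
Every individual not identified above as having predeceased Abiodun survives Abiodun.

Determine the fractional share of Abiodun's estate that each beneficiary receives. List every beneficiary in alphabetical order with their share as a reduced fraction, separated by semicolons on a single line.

Adaeze 1/16; Bankole 1/16; Chukwudi 1/4; Folake 1/12; Jide 1/12; Kehinde 1/4; Lanre 1/16; Ngozi 1/16; Obafemi 1/12

There is no surviving spouse, so the entire estate passes to Abiodun's descendants per stirpes.
The estate is divided into 4 equal shares of 1/4 among Kehinde, Ronke, Chukwudi, Gbenga.
Kehinde is living and takes 1/4.
Ronke predeceased; the 1/4 allotted to Ronke's branch passes to Ronke's issue by representation.
The 1/4 is divided into 4 equal shares of 1/16 among Bankole, Adaeze, Ngozi, Lanre.
Bankole is living and takes 1/16.
Adaeze is living and takes 1/16.
Ngozi is living and takes 1/16.
Lanre is living and takes 1/16.
Chukwudi is living and takes 1/4.
Gbenga predeceased; the 1/4 allotted to Gbenga's branch passes to Gbenga's issue by representation.
The 1/4 is divided into 3 equal shares of 1/12 among Obafemi, Folake, Jide.
Obafemi is living and takes 1/12.
Folake is living and takes 1/12.
Jide is living and takes 1/12.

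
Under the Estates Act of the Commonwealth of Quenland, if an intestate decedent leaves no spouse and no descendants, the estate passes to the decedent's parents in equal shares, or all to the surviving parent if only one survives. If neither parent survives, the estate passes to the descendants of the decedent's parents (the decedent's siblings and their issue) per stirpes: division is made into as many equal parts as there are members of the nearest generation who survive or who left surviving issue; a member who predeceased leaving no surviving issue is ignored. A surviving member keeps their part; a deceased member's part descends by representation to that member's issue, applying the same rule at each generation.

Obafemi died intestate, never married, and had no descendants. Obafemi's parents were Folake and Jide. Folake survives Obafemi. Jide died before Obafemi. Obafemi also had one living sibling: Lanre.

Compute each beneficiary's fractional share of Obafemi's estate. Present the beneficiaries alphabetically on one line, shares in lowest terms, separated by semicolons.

Folake 1

Only one parent, Folake, survives, so Folake takes the entire estate. The siblings take nothing because a surviving parent has priority.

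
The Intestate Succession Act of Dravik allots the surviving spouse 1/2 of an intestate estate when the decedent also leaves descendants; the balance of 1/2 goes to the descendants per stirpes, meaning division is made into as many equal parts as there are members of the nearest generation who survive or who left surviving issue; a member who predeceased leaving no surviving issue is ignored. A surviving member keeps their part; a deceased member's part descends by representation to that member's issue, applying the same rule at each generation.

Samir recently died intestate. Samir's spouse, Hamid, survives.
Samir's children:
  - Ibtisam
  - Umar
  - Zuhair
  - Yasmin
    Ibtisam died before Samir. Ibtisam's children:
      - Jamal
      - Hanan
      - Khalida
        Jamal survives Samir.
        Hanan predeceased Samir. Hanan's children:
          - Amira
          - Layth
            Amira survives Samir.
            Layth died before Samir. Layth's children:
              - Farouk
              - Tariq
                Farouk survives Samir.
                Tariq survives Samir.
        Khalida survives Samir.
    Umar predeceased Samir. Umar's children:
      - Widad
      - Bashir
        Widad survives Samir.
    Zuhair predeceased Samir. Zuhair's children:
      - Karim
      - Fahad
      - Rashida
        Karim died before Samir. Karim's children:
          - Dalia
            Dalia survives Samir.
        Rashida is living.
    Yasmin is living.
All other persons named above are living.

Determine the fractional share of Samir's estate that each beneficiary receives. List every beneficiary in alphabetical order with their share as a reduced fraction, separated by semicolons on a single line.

Hamid, as surviving spouse, takes 1/2.
The remaining 1/2 passes to Samir's descendants per stirpes.
The 1/2 is divided into 4 equal shares of 1/8 among Ibtisam, Umar, Zuhair, Yasmin.
Ibtisam predeceased; the 1/8 allotted to Ibtisam's branch passes to Ibtisam's issue by representation.
The 1/8 is divided into 3 equal shares of 1/24 among Jamal, Hanan, Khalida.
Jamal is living and takes 1/24.
Hanan predeceased; the 1/24 allotted to Hanan's branch passes to Hanan's issue by representation.
The 1/24 is divided into 2 equal shares of 1/48 among Amira, Layth.
Amira is living and takes 1/48.
Layth predeceased; the 1/48 allotted to Layth's branch passes to Layth's issue by representation.
The 1/48 is divided into 2 equal shares of 1/96 among Farouk, Tariq.
Farouk is living and takes 1/96.
Tariq is living and takes 1/96.
Khalida is living and takes 1/24.
Umar predeceased; the 1/8 allotted to Umar's branch passes to Umar's issue by representation.
The 1/8 is divided into 2 equal shares of 1/16 among Widad, Bashir.
Widad is living and takes 1/16.
Bashir is living and takes 1/16.
Zuhair predeceased; the 1/8 allotted to Zuhair's branch passes to Zuhair's issue by representation.
The 1/8 is divided into 3 equal shares of 1/24 among Karim, Fahad, Rashida.
Karim predeceased; the 1/24 allotted to Karim's branch passes to Karim's issue by representation.
Dalia is the sole taker at this level and receives the full 1/24.
Fahad is living and takes 1/24.
Rashida is living and takes 1/24.
Yasmin is living and takes 1/8.

Amira 1/48; Bashir 1/16; Dalia 1/24; Fahad 1/24; Farouk 1/96; Hamid 1/2; Jamal 1/24; Khalida 1/24; Rashida 1/24; Tariq 1/96; Widad 1/16; Yasmin 1/8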